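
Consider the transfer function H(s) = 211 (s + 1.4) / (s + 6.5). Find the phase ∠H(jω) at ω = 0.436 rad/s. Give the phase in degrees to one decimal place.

∠(j0.436 + 1.4) = arctan(0.436/1.4) = 17.30°
∠(j0.436 + 6.5) = arctan(0.436/6.5) = 3.84°
∠H(j0.436) = 17.30° − 3.84° = 13.46°

13.5 deg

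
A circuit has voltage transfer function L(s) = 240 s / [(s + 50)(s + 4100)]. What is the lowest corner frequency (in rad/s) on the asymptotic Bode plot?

Break frequencies occur at each pole and zero magnitude: 50 rad/s, 4100 rad/s.
The lowest is 50 rad/s.

50 rad/s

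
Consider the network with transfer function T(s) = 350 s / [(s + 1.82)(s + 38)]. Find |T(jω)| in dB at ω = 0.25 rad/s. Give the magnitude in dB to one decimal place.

|j0.25| = 0.25
|j0.25 + 1.82| = √(0.25² + 1.82²) = 1.837
|j0.25 + 38| = √(0.25² + 38²) = 38
|T(j0.25)| = 350 × 0.25 / (1.837 × 38) = 1.2534
20 log₁₀(1.2534) = 1.96 dB

2.0 dB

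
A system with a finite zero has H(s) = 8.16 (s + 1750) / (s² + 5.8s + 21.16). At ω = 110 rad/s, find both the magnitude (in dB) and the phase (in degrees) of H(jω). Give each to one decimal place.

|j110 + 1750| = √(110² + 1750²) = 1753
|(j110)² + 5.8(j110) + 21.16| = |-12079 + j638| = 1.21e+04
|H(j110)| = 8.16 × 1753 / 1.21e+04 = 1.1829
20 log₁₀(1.1829) = 1.46 dB
∠(j110 + 1750) = arctan(110/1750) = 3.60°
∠[(j110)² + 5.8(j110) + 21.16] = ∠[-12079 + j638] = 176.98°
∠H(j110) = 3.60° − 176.98° = -173.38°

|H| = 1.5 dB, ∠H = -173.4°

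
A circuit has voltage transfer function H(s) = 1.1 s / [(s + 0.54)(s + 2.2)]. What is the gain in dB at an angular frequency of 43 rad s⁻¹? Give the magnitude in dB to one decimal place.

|j43| = 43
|j43 + 0.54| = √(43² + 0.54²) = 43
|j43 + 2.2| = √(43² + 2.2²) = 43.06
|H(j43)| = 1.1 × 43 / (43 × 43.06) = 0.025546
20 log₁₀(0.025546) = -31.85 dB

-31.9 dB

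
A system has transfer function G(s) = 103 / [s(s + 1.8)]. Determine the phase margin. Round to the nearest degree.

Gain crossover: |G(jω)| = 1 at ω ≈ 10.1 rad/s.
∠G(j10.1) = −90° − arctan(10.1/1.8) ≈ -169.86°
PM = 180° + (-169.86°) = 10.14°

10°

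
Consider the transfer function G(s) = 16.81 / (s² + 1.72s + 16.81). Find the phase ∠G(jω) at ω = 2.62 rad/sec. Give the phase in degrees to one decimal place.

∠[(j2.62)² + 1.72(j2.62) + 16.81] = ∠[9.9456 + j4.5064] = 24.38°
∠G(j2.62) = −24.38° = -24.38°

-24.4°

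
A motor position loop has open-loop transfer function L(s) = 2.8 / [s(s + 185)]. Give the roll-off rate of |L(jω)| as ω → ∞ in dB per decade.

With 0 zeros and 2 poles, the high-frequency asymptotic slope is 20 × (0 − 2) = -40 dB/decade.

-40 dB/decade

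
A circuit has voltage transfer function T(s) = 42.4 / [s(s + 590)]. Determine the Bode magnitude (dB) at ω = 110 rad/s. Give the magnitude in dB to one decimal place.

|j110 + 590| = √(110² + 590²) = 600.2
|j110| = 110
|T(j110)| = 42.4 / (600.2 × 110) = 0.00064225
20 log₁₀(0.00064225) = -63.85 dB

-63.8 dB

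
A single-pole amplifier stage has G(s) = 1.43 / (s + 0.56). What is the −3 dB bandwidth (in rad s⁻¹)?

0.56 rad s⁻¹

For a single-pole low-pass, the −3 dB point is at the pole: ω = 0.56 rad s⁻¹.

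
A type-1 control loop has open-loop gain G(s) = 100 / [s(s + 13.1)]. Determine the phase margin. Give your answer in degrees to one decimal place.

62.6°

Gain crossover: |G(jω)| = 1 at ω ≈ 6.78 rad/s.
∠G(j6.78) = −90° − arctan(6.78/13.1) ≈ -117.36°
PM = 180° + (-117.36°) = 62.64°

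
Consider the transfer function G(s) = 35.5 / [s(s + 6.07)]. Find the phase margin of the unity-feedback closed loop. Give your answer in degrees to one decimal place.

Gain crossover: |G(jω)| = 1 at ω ≈ 4.64 rad/sec.
∠G(j4.64) = −90° − arctan(4.64/6.07) ≈ -127.42°
PM = 180° + (-127.42°) = 52.58°

52.6°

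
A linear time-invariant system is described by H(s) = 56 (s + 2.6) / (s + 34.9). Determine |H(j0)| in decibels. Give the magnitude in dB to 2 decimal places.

12.41 dB

H(0) = 56 × 2.6 / 34.9 = 4.1719
20 log₁₀(4.1719) = 12.407 dB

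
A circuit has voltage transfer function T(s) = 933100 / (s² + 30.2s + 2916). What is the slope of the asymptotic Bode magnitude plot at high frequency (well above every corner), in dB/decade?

-40 dB/decade

With 0 zeros and 2 poles, the high-frequency asymptotic slope is 20 × (0 − 2) = -40 dB/decade.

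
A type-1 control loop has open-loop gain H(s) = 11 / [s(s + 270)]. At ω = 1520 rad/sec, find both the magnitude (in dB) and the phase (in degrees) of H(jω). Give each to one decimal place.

|H| = -106.6 dB, ∠H = -169.9°

|j1520 + 270| = √(1520² + 270²) = 1544
|j1520| = 1520
|H(j1520)| = 11 / (1544 × 1520) = 4.6877e-06
20 log₁₀(4.6877e-06) = -106.58 dB
∠(j1520 + 270) = arctan(1520/270) = 79.93°
∠(j1520) = 90.00°
∠H(j1520) = − (79.93° + 90.00°) = -169.93°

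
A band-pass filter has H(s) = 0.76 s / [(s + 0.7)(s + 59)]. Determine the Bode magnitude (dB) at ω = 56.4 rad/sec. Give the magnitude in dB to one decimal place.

|j56.4| = 56.4
|j56.4 + 0.7| = √(56.4² + 0.7²) = 56.4
|j56.4 + 59| = √(56.4² + 59²) = 81.62
|H(j56.4)| = 0.76 × 56.4 / (56.4 × 81.62) = 0.0093106
20 log₁₀(0.0093106) = -40.62 dB

-40.6 dB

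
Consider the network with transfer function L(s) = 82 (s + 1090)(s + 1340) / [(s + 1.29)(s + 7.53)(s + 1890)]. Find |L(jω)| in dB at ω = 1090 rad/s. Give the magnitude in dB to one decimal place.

|j1090 + 1090| = √(1090² + 1090²) = 1541
|j1090 + 1340| = √(1090² + 1340²) = 1727
|j1090 + 1.29| = √(1090² + 1.29²) = 1090
|j1090 + 7.53| = √(1090² + 7.53²) = 1090
|j1090 + 1890| = √(1090² + 1890²) = 2182
|L(j1090)| = 82 × 1541 × 1727 / (1090 × 1090 × 2182) = 0.084228
20 log₁₀(0.084228) = -21.49 dB

-21.5 dB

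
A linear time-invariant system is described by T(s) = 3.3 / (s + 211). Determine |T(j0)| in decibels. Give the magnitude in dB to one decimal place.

T(0) = 3.3 / 211 = 0.01564
20 log₁₀(0.01564) = -36.12 dB

-36.1 dB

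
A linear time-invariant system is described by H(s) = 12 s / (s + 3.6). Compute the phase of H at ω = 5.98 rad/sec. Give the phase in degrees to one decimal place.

∠(j5.98) = 90.00°
∠(j5.98 + 3.6) = arctan(5.98/3.6) = 58.95°
∠H(j5.98) = 90.00° − 58.95° = 31.05°

31.0°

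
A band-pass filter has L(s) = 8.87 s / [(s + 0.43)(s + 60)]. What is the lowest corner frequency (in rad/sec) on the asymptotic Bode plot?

Break frequencies occur at each pole and zero magnitude: 0.43 rad/sec, 60 rad/sec.
The lowest is 0.43 rad/sec.

0.43 rad/sec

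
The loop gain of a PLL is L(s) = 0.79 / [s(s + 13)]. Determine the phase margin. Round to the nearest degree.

Gain crossover: |L(jω)| = 1 at ω ≈ 0.0608 rad s⁻¹.
∠L(j0.0608) = −90° − arctan(0.0608/13) ≈ -90.27°
PM = 180° + (-90.27°) = 89.73°

90°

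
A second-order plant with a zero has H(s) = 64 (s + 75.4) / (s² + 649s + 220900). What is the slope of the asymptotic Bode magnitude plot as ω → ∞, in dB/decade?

-20 dB/decade

With 1 zero and 2 poles, the high-frequency asymptotic slope is 20 × (1 − 2) = -20 dB/decade.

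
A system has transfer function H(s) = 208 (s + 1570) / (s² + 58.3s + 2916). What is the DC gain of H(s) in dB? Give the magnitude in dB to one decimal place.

H(0) = 208 × 1570 / 2916 = 111.99
20 log₁₀(111.99) = 40.98 dB

41.0 dB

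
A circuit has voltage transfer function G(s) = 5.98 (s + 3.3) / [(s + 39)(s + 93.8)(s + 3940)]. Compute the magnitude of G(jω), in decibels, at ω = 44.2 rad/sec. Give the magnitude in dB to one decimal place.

|j44.2 + 3.3| = √(44.2² + 3.3²) = 44.32
|j44.2 + 39| = √(44.2² + 39²) = 58.95
|j44.2 + 93.8| = √(44.2² + 93.8²) = 103.7
|j44.2 + 3940| = √(44.2² + 3940²) = 3940
|G(j44.2)| = 5.98 × 44.32 / (58.95 × 103.7 × 3940) = 1.1005e-05
20 log₁₀(1.1005e-05) = -99.17 dB

-99.2 dB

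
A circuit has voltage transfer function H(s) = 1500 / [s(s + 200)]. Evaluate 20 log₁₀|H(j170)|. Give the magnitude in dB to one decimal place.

|j170 + 200| = √(170² + 200²) = 262.5
|j170| = 170
|H(j170)| = 1500 / (262.5 × 170) = 0.033615
20 log₁₀(0.033615) = -29.47 dB

-29.5 dB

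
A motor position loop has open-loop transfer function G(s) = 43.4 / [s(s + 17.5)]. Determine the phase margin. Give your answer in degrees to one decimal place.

82.0 deg

Gain crossover: |G(jω)| = 1 at ω ≈ 2.46 rad s⁻¹.
∠G(j2.46) = −90° − arctan(2.46/17.5) ≈ -97.99°
PM = 180° + (-97.99°) = 82.01°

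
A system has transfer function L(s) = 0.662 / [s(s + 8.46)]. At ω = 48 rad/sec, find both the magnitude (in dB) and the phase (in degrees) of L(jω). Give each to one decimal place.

|j48 + 8.46| = √(48² + 8.46²) = 48.74
|j48| = 48
|L(j48)| = 0.662 / (48.74 × 48) = 0.00028296
20 log₁₀(0.00028296) = -70.97 dB
∠(j48 + 8.46) = arctan(48/8.46) = 80.00°
∠(j48) = 90.00°
∠L(j48) = − (80.00° + 90.00°) = -170.00°

|L| = -71.0 dB, ∠L = -170.0 deg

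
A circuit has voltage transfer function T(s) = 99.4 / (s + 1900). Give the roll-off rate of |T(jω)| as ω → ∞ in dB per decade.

With 0 zeros and 1 pole, the high-frequency asymptotic slope is 20 × (0 − 1) = -20 dB/decade.

-20 dB/decade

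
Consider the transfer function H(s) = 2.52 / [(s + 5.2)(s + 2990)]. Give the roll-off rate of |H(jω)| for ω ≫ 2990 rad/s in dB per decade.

-40 dB/decade

With 0 zeros and 2 poles, the high-frequency asymptotic slope is 20 × (0 − 2) = -40 dB/decade.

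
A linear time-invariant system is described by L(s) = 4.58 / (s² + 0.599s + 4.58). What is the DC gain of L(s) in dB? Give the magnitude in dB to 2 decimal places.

L(0) = 4.58 / 4.58 = 1
20 log₁₀(1) = 0.000 dB

0.00 dB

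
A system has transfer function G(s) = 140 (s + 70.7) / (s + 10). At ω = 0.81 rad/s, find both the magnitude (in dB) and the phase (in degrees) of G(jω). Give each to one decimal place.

|j0.81 + 70.7| = √(0.81² + 70.7²) = 70.7
|j0.81 + 10| = √(0.81² + 10²) = 10.03
|G(j0.81)| = 140 × 70.7 / 10.03 = 986.63
20 log₁₀(986.63) = 59.88 dB
∠(j0.81 + 70.7) = arctan(0.81/70.7) = 0.66°
∠(j0.81 + 10) = arctan(0.81/10) = 4.63°
∠G(j0.81) = 0.66° − 4.63° = -3.97°

|G| = 59.9 dB, ∠G = -4.0°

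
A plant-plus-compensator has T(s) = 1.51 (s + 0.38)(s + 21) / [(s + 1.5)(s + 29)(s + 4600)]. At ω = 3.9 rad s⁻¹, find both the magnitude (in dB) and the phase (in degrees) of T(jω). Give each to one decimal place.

|j3.9 + 0.38| = √(3.9² + 0.38²) = 3.918
|j3.9 + 21| = √(3.9² + 21²) = 21.36
|j3.9 + 1.5| = √(3.9² + 1.5²) = 4.179
|j3.9 + 29| = √(3.9² + 29²) = 29.26
|j3.9 + 4600| = √(3.9² + 4600²) = 4600
|T(j3.9)| = 1.51 × 3.918 × 21.36 / (4.179 × 29.26 × 4600) = 0.0002247
20 log₁₀(0.0002247) = -72.97 dB
∠(j3.9 + 0.38) = arctan(3.9/0.38) = 84.43°
∠(j3.9 + 21) = arctan(3.9/21) = 10.52°
∠(j3.9 + 1.5) = arctan(3.9/1.5) = 68.96°
∠(j3.9 + 29) = arctan(3.9/29) = 7.66°
∠(j3.9 + 4600) = arctan(3.9/4600) = 0.05°
∠T(j3.9) = 84.43° + 10.52° − (68.96° + 7.66° + 0.05°) = 18.29°

|T| = -73.0 dB, ∠T = 18.3°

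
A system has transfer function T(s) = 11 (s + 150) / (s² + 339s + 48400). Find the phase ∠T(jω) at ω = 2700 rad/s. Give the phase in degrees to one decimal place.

-86.0°

∠(j2700 + 150) = arctan(2700/150) = 86.82°
∠[(j2700)² + 339(j2700) + 48400] = ∠[-7.2416e+06 + j9.153e+05] = 172.80°
∠T(j2700) = 86.82° − 172.80° = -85.98°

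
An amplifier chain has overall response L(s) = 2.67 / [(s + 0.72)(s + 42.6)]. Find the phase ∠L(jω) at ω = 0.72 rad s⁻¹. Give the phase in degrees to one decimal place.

-46.0°

∠(j0.72 + 0.72) = arctan(0.72/0.72) = 45.00°
∠(j0.72 + 42.6) = arctan(0.72/42.6) = 0.97°
∠L(j0.72) = − (45.00° + 0.97°) = -45.97°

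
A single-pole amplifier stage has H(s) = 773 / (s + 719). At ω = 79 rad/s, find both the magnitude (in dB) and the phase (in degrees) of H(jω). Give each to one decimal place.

|j79 + 719| = √(79² + 719²) = 723.3
|H(j79)| = 773 / 723.3 = 1.0687
20 log₁₀(1.0687) = 0.58 dB
∠(j79 + 719) = arctan(79/719) = 6.27°
∠H(j79) = −6.27° = -6.27°

|H| = 0.6 dB, ∠H = -6.3°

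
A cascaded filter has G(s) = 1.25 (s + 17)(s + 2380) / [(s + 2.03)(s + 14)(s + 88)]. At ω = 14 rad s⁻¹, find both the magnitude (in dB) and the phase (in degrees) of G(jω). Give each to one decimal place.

|G| = 8.4 dB, ∠G = -96.0°

|j14 + 17| = √(14² + 17²) = 22.02
|j14 + 2380| = √(14² + 2380²) = 2380
|j14 + 2.03| = √(14² + 2.03²) = 14.15
|j14 + 14| = √(14² + 14²) = 19.8
|j14 + 88| = √(14² + 88²) = 89.11
|G(j14)| = 1.25 × 22.02 × 2380 / (14.15 × 19.8 × 89.11) = 2.6252
20 log₁₀(2.6252) = 8.38 dB
∠(j14 + 17) = arctan(14/17) = 39.47°
∠(j14 + 2380) = arctan(14/2380) = 0.34°
∠(j14 + 2.03) = arctan(14/2.03) = 81.75°
∠(j14 + 14) = arctan(14/14) = 45.00°
∠(j14 + 88) = arctan(14/88) = 9.04°
∠G(j14) = 39.47° + 0.34° − (81.75° + 45.00° + 9.04°) = -95.98°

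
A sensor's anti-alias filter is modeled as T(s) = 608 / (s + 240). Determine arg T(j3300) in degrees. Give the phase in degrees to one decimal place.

∠(j3300 + 240) = arctan(3300/240) = 85.84°
∠T(j3300) = −85.84° = -85.84°

-85.8°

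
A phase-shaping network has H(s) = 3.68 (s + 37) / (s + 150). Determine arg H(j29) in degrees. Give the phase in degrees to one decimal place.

27.1 deg

∠(j29 + 37) = arctan(29/37) = 38.09°
∠(j29 + 150) = arctan(29/150) = 10.94°
∠H(j29) = 38.09° − 10.94° = 27.15°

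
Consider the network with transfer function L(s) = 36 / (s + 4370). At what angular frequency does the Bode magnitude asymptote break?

4370 rad/s

The single real pole at s = −4370 gives a corner at ω = 4370 rad/s.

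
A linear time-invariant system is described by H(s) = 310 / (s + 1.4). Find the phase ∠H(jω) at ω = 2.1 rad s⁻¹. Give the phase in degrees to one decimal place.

-56.3°

∠(j2.1 + 1.4) = arctan(2.1/1.4) = 56.31°
∠H(j2.1) = −56.31° = -56.31°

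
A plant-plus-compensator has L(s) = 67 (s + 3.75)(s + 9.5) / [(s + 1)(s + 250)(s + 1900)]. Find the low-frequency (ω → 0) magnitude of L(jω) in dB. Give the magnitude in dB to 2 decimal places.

L(0) = 67 × 3.75 × 9.5 / (1 × 250 × 1900) = 0.005025
20 log₁₀(0.005025) = -45.977 dB

-45.98 dB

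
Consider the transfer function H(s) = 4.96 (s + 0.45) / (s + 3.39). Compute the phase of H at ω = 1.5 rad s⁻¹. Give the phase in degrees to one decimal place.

∠(j1.5 + 0.45) = arctan(1.5/0.45) = 73.30°
∠(j1.5 + 3.39) = arctan(1.5/3.39) = 23.87°
∠H(j1.5) = 73.30° − 23.87° = 49.43°

49.4°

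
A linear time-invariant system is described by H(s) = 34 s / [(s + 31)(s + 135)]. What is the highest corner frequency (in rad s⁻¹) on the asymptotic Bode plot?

135 rad s⁻¹

Break frequencies occur at each pole and zero magnitude: 31 rad s⁻¹, 135 rad s⁻¹.
The highest is 135 rad s⁻¹.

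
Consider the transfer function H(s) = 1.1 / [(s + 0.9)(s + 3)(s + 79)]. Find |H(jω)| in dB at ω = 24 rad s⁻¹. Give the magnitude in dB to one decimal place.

|j24 + 0.9| = √(24² + 0.9²) = 24.02
|j24 + 3| = √(24² + 3²) = 24.19
|j24 + 79| = √(24² + 79²) = 82.57
|H(j24)| = 1.1 / (24.02 × 24.19 × 82.57) = 2.2935e-05
20 log₁₀(2.2935e-05) = -92.79 dB

-92.8 dB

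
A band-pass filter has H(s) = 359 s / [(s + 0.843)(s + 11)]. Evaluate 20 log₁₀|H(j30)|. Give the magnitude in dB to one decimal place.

21.0 dB

|j30| = 30
|j30 + 0.843| = √(30² + 0.843²) = 30.01
|j30 + 11| = √(30² + 11²) = 31.95
|H(j30)| = 359 × 30 / (30.01 × 31.95) = 11.231
20 log₁₀(11.231) = 21.01 dB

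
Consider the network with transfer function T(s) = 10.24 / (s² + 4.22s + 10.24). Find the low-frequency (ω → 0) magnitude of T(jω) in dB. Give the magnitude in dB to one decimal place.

0.0 dB

T(0) = 10.24 / 10.24 = 1
20 log₁₀(1) = 0.00 dB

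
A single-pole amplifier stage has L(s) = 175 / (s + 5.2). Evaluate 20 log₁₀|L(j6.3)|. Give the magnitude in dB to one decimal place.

|j6.3 + 5.2| = √(6.3² + 5.2²) = 8.169
|L(j6.3)| = 175 / 8.169 = 21.423
20 log₁₀(21.423) = 26.62 dB

26.6 dB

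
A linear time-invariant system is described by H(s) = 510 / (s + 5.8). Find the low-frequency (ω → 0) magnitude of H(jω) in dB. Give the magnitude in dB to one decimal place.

H(0) = 510 / 5.8 = 87.931
20 log₁₀(87.931) = 38.88 dB

38.9 dB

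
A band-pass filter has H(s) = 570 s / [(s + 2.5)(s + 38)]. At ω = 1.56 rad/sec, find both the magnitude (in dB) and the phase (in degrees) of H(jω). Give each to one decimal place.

|j1.56| = 1.56
|j1.56 + 2.5| = √(1.56² + 2.5²) = 2.947
|j1.56 + 38| = √(1.56² + 38²) = 38.03
|H(j1.56)| = 570 × 1.56 / (2.947 × 38.03) = 7.9341
20 log₁₀(7.9341) = 17.99 dB
∠(j1.56) = 90.00°
∠(j1.56 + 2.5) = arctan(1.56/2.5) = 31.96°
∠(j1.56 + 38) = arctan(1.56/38) = 2.35°
∠H(j1.56) = 90.00° − (31.96° + 2.35°) = 55.69°

|H| = 18.0 dB, ∠H = 55.7 deg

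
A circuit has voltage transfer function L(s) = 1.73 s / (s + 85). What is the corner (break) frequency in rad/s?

The single real pole at s = −85 gives a corner at ω = 85 rad/s.

85 rad/s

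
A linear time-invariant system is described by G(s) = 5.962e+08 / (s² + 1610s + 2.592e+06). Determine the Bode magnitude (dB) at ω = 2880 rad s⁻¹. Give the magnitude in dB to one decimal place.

38.2 dB

|(j2880)² + 1610(j2880) + 2.592e+06| = |-5.7024e+06 + j4.6368e+06| = 7.35e+06
|G(j2880)| = 5.962e+08 / 7.35e+06 = 81.12
20 log₁₀(81.12) = 38.18 dB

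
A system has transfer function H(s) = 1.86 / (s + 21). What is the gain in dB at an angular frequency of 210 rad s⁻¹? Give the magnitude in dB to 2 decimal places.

|j210 + 21| = √(210² + 21²) = 211
|H(j210)| = 1.86 / 211 = 0.0088132
20 log₁₀(0.0088132) = -41.097 dB

-41.10 dB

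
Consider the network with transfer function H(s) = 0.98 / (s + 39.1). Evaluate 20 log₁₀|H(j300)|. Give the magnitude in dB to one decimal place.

|j300 + 39.1| = √(300² + 39.1²) = 302.5
|H(j300)| = 0.98 / 302.5 = 0.0032393
20 log₁₀(0.0032393) = -49.79 dB

-49.8 dB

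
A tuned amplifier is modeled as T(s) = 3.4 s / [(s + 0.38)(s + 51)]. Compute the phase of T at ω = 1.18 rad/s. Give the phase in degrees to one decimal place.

∠(j1.18) = 90.00°
∠(j1.18 + 0.38) = arctan(1.18/0.38) = 72.15°
∠(j1.18 + 51) = arctan(1.18/51) = 1.33°
∠T(j1.18) = 90.00° − (72.15° + 1.33°) = 16.52°

16.5°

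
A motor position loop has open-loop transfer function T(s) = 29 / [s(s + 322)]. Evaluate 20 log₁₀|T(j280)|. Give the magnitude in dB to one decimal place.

|j280 + 322| = √(280² + 322²) = 426.7
|j280| = 280
|T(j280)| = 29 / (426.7 × 280) = 0.00024272
20 log₁₀(0.00024272) = -72.30 dB

-72.3 dB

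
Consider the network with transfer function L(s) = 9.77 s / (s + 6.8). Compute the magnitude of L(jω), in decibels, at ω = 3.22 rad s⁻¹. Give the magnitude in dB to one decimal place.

12.4 dB

|j3.22| = 3.22
|j3.22 + 6.8| = √(3.22² + 6.8²) = 7.524
|L(j3.22)| = 9.77 × 3.22 / 7.524 = 4.1813
20 log₁₀(4.1813) = 12.43 dB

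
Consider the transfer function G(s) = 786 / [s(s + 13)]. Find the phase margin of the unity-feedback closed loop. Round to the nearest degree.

26 deg

Gain crossover: |G(jω)| = 1 at ω ≈ 26.6 rad/sec.
∠G(j26.6) = −90° − arctan(26.6/13) ≈ -153.93°
PM = 180° + (-153.93°) = 26.07°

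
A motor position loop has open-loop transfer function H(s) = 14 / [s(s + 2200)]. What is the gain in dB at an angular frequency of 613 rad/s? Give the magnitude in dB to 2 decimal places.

|j613 + 2200| = √(613² + 2200²) = 2284
|j613| = 613
|H(j613)| = 14 / (2284 × 613) = 1e-05
20 log₁₀(1e-05) = -100.000 dB

-100.00 dB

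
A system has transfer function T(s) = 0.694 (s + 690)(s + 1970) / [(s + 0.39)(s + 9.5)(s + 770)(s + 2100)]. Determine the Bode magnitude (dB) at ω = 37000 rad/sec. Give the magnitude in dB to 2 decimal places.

-185.90 dB

|j37000 + 690| = √(37000² + 690²) = 3.701e+04
|j37000 + 1970| = √(37000² + 1970²) = 3.705e+04
|j37000 + 0.39| = √(37000² + 0.39²) = 3.7e+04
|j37000 + 9.5| = √(37000² + 9.5²) = 3.7e+04
|j37000 + 770| = √(37000² + 770²) = 3.701e+04
|j37000 + 2100| = √(37000² + 2100²) = 3.706e+04
|T(j37000)| = 0.694 × 3.701e+04 × 3.705e+04 / (3.7e+04 × 3.7e+04 × 3.701e+04 × 3.706e+04) = 5.0682e-10
20 log₁₀(5.0682e-10) = -185.903 dB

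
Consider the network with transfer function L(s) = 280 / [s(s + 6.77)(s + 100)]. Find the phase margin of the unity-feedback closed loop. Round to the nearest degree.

Gain crossover: |L(jω)| = 1 at ω ≈ 0.413 rad s⁻¹.
∠L(j0.413) = −90° − arctan(0.413/6.77) − arctan(0.413/100) ≈ -93.73°
PM = 180° + (-93.73°) = 86.27°

86 deg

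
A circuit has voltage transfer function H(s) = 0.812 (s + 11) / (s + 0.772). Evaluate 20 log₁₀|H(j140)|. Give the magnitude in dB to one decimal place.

-1.8 dB

|j140 + 11| = √(140² + 11²) = 140.4
|j140 + 0.772| = √(140² + 0.772²) = 140
|H(j140)| = 0.812 × 140.4 / 140 = 0.81449
20 log₁₀(0.81449) = -1.78 dB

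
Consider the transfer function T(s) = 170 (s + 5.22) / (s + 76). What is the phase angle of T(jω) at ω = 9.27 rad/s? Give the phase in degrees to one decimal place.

53.7°

∠(j9.27 + 5.22) = arctan(9.27/5.22) = 60.62°
∠(j9.27 + 76) = arctan(9.27/76) = 6.95°
∠T(j9.27) = 60.62° − 6.95° = 53.66°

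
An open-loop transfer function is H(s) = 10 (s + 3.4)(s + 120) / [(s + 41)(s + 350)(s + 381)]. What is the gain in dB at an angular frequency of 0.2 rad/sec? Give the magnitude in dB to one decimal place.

|j0.2 + 3.4| = √(0.2² + 3.4²) = 3.406
|j0.2 + 120| = √(0.2² + 120²) = 120
|j0.2 + 41| = √(0.2² + 41²) = 41
|j0.2 + 350| = √(0.2² + 350²) = 350
|j0.2 + 381| = √(0.2² + 381²) = 381
|H(j0.2)| = 10 × 3.406 × 120 / (41 × 350 × 381) = 0.00074753
20 log₁₀(0.00074753) = -62.53 dB

-62.5 dB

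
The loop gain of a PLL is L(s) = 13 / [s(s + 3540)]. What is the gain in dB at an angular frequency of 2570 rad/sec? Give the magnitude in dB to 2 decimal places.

|j2570 + 3540| = √(2570² + 3540²) = 4375
|j2570| = 2570
|L(j2570)| = 13 / (4375 × 2570) = 1.1563e-06
20 log₁₀(1.1563e-06) = -118.738 dB

-118.74 dB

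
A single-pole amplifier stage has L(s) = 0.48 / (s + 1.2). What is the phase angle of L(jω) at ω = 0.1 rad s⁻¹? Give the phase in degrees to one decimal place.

∠(j0.1 + 1.2) = arctan(0.1/1.2) = 4.76°
∠L(j0.1) = −4.76° = -4.76°

-4.8°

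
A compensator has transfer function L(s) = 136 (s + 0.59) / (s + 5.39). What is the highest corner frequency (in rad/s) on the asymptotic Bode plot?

Break frequencies occur at each pole and zero magnitude: 0.59 rad/s, 5.39 rad/s.
The highest is 5.39 rad/s.

5.39 rad/s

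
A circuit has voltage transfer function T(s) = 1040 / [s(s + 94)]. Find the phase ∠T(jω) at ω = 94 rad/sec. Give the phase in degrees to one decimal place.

-135.0°

∠(j94 + 94) = arctan(94/94) = 45.00°
∠(j94) = 90.00°
∠T(j94) = − (45.00° + 90.00°) = -135.00°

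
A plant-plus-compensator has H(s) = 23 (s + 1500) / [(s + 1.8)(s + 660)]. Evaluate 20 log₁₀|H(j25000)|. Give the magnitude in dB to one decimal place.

-60.7 dB

|j25000 + 1500| = √(25000² + 1500²) = 2.504e+04
|j25000 + 1.8| = √(25000² + 1.8²) = 2.5e+04
|j25000 + 660| = √(25000² + 660²) = 2.501e+04
|H(j25000)| = 23 × 2.504e+04 / (2.5e+04 × 2.501e+04) = 0.00092133
20 log₁₀(0.00092133) = -60.71 dB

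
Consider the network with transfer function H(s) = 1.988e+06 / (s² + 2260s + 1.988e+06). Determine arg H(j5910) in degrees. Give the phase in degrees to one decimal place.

-157.9°

∠[(j5910)² + 2260(j5910) + 1.988e+06] = ∠[-3.294e+07 + j1.3357e+07] = 157.93°
∠H(j5910) = −157.93° = -157.93°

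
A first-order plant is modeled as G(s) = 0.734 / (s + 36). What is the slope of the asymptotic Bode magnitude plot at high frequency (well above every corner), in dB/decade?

With 0 zeros and 1 pole, the high-frequency asymptotic slope is 20 × (0 − 1) = -20 dB/decade.

-20 dB/decade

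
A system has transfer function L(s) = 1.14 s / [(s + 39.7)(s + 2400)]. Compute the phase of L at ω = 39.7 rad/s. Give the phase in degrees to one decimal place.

44.1°

∠(j39.7) = 90.00°
∠(j39.7 + 39.7) = arctan(39.7/39.7) = 45.00°
∠(j39.7 + 2400) = arctan(39.7/2400) = 0.95°
∠L(j39.7) = 90.00° − (45.00° + 0.95°) = 44.05°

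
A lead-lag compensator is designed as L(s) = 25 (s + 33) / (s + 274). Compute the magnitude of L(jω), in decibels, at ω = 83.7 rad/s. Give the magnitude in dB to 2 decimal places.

|j83.7 + 33| = √(83.7² + 33²) = 89.97
|j83.7 + 274| = √(83.7² + 274²) = 286.5
|L(j83.7)| = 25 × 89.97 / 286.5 = 7.8509
20 log₁₀(7.8509) = 17.898 dB

17.90 dB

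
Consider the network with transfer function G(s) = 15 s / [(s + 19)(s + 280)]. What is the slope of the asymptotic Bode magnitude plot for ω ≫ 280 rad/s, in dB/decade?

With 1 zero and 2 poles, the high-frequency asymptotic slope is 20 × (1 − 2) = -20 dB/decade.

-20 dB/decade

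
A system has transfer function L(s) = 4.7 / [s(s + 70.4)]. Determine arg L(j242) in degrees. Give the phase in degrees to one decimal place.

-163.8°

∠(j242 + 70.4) = arctan(242/70.4) = 73.78°
∠(j242) = 90.00°
∠L(j242) = − (73.78° + 90.00°) = -163.78°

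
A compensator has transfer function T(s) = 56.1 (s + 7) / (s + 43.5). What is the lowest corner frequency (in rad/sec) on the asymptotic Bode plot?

7 rad/sec

Break frequencies occur at each pole and zero magnitude: 7 rad/sec, 43.5 rad/sec.
The lowest is 7 rad/sec.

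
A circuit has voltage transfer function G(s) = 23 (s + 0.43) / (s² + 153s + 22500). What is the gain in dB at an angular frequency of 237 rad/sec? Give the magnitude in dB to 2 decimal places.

-19.16 dB

|j237 + 0.43| = √(237² + 0.43²) = 237
|(j237)² + 153(j237) + 22500| = |-33669 + j36261| = 4.948e+04
|G(j237)| = 23 × 237 / 4.948e+04 = 0.11016
20 log₁₀(0.11016) = -19.159 dB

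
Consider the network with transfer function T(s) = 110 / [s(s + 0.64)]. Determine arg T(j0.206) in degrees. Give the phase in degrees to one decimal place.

∠(j0.206 + 0.64) = arctan(0.206/0.64) = 17.84°
∠(j0.206) = 90.00°
∠T(j0.206) = − (17.84° + 90.00°) = -107.84°

-107.8°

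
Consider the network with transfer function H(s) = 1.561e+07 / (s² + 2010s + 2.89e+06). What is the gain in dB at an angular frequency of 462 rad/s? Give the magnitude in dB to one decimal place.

|(j462)² + 2010(j462) + 2.89e+06| = |2.6766e+06 + j9.2862e+05| = 2.833e+06
|H(j462)| = 1.561e+07 / 2.833e+06 = 5.5099
20 log₁₀(5.5099) = 14.82 dB

14.8 dB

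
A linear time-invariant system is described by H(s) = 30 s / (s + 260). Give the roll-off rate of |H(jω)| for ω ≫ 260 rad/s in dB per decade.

0 dB/decade

With 1 zero and 1 pole, the high-frequency asymptotic slope is 20 × (1 − 1) = 0 dB/decade.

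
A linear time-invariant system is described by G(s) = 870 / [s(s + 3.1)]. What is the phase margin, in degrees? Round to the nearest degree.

Gain crossover: |G(jω)| = 1 at ω ≈ 29.4 rad/s.
∠G(j29.4) = −90° − arctan(29.4/3.1) ≈ -173.98°
PM = 180° + (-173.98°) = 6.02°

6°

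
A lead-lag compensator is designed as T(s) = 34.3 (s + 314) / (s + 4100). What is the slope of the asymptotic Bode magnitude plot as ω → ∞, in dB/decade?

With 1 zero and 1 pole, the high-frequency asymptotic slope is 20 × (1 − 1) = 0 dB/decade.

0 dB/decade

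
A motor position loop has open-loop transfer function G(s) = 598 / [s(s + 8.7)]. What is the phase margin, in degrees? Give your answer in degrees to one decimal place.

20.2°

Gain crossover: |G(jω)| = 1 at ω ≈ 23.7 rad/s.
∠G(j23.7) = −90° − arctan(23.7/8.7) ≈ -159.84°
PM = 180° + (-159.84°) = 20.16°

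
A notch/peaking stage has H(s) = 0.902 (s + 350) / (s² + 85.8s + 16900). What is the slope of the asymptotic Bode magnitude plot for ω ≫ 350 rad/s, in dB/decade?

With 1 zero and 2 poles, the high-frequency asymptotic slope is 20 × (1 − 2) = -20 dB/decade.

-20 dB/decade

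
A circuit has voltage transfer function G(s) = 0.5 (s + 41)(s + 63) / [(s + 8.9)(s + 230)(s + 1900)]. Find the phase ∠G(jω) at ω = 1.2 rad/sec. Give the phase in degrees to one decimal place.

∠(j1.2 + 41) = arctan(1.2/41) = 1.68°
∠(j1.2 + 63) = arctan(1.2/63) = 1.09°
∠(j1.2 + 8.9) = arctan(1.2/8.9) = 7.68°
∠(j1.2 + 230) = arctan(1.2/230) = 0.30°
∠(j1.2 + 1900) = arctan(1.2/1900) = 0.04°
∠G(j1.2) = 1.68° + 1.09° − (7.68° + 0.30° + 0.04°) = -5.25°

-5.2°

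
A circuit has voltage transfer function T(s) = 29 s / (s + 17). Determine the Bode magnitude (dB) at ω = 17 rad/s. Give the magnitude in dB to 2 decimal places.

26.24 dB

|j17| = 17
|j17 + 17| = √(17² + 17²) = 24.04
|T(j17)| = 29 × 17 / 24.04 = 20.506
20 log₁₀(20.506) = 26.238 dB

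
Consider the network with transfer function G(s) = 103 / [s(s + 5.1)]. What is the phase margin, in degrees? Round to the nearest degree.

Gain crossover: |G(jω)| = 1 at ω ≈ 9.53 rad/s.
∠G(j9.53) = −90° − arctan(9.53/5.1) ≈ -151.85°
PM = 180° + (-151.85°) = 28.15°

28 deg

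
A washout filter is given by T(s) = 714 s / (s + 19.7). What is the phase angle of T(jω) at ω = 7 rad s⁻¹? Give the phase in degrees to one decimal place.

∠(j7) = 90.00°
∠(j7 + 19.7) = arctan(7/19.7) = 19.56°
∠T(j7) = 90.00° − 19.56° = 70.44°

70.4°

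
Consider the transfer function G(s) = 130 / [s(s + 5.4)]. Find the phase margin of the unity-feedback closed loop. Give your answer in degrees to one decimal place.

Gain crossover: |G(jω)| = 1 at ω ≈ 10.8 rad/s.
∠G(j10.8) = −90° − arctan(10.8/5.4) ≈ -153.40°
PM = 180° + (-153.40°) = 26.60°

26.6 deg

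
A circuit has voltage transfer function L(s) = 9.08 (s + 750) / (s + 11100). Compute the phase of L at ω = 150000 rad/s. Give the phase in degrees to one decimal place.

∠(j150000 + 750) = arctan(150000/750) = 89.71°
∠(j150000 + 11100) = arctan(150000/11100) = 85.77°
∠L(j150000) = 89.71° − 85.77° = 3.95°

3.9°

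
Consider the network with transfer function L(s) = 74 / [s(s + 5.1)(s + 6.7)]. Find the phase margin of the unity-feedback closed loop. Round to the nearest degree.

Gain crossover: |L(jω)| = 1 at ω ≈ 1.94 rad/sec.
∠L(j1.94) = −90° − arctan(1.94/5.1) − arctan(1.94/6.7) ≈ -127.04°
PM = 180° + (-127.04°) = 52.96°

53°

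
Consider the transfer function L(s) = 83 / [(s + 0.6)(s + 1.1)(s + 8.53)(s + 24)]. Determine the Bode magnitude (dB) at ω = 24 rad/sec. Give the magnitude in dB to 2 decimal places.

|j24 + 0.6| = √(24² + 0.6²) = 24.01
|j24 + 1.1| = √(24² + 1.1²) = 24.03
|j24 + 8.53| = √(24² + 8.53²) = 25.47
|j24 + 24| = √(24² + 24²) = 33.94
|L(j24)| = 83 / (24.01 × 24.03 × 25.47 × 33.94) = 0.00016645
20 log₁₀(0.00016645) = -75.574 dB

-75.57 dB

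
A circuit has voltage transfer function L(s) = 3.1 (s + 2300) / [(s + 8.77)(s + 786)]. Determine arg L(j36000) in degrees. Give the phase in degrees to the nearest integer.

-92°

∠(j36000 + 2300) = arctan(36000/2300) = 86.34°
∠(j36000 + 8.77) = arctan(36000/8.77) = 89.99°
∠(j36000 + 786) = arctan(36000/786) = 88.75°
∠L(j36000) = 86.34° − (89.99° + 88.75°) = -92.39°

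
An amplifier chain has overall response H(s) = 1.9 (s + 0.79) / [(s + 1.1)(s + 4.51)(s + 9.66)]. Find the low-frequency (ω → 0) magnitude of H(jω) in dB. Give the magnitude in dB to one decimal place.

H(0) = 1.9 × 0.79 / (1.1 × 4.51 × 9.66) = 0.031321
20 log₁₀(0.031321) = -30.08 dB

-30.1 dB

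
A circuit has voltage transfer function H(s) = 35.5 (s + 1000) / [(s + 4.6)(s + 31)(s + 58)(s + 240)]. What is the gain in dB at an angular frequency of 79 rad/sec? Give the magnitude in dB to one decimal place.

-73.4 dB

|j79 + 1000| = √(79² + 1000²) = 1003
|j79 + 4.6| = √(79² + 4.6²) = 79.13
|j79 + 31| = √(79² + 31²) = 84.86
|j79 + 58| = √(79² + 58²) = 98.01
|j79 + 240| = √(79² + 240²) = 252.7
|H(j79)| = 35.5 × 1003 / (79.13 × 84.86 × 98.01 × 252.7) = 0.00021414
20 log₁₀(0.00021414) = -73.39 dB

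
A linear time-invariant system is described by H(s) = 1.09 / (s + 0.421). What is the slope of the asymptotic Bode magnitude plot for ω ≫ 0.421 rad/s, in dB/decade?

-20 dB/decade

With 0 zeros and 1 pole, the high-frequency asymptotic slope is 20 × (0 − 1) = -20 dB/decade.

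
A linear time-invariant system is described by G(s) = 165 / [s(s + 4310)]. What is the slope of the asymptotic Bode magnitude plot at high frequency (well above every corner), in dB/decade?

-40 dB/decade

With 0 zeros and 2 poles, the high-frequency asymptotic slope is 20 × (0 − 2) = -40 dB/decade.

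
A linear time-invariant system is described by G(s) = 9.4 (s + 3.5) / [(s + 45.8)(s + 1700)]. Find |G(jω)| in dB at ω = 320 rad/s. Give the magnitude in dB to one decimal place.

-45.4 dB

|j320 + 3.5| = √(320² + 3.5²) = 320
|j320 + 45.8| = √(320² + 45.8²) = 323.3
|j320 + 1700| = √(320² + 1700²) = 1730
|G(j320)| = 9.4 × 320 / (323.3 × 1730) = 0.0053795
20 log₁₀(0.0053795) = -45.39 dB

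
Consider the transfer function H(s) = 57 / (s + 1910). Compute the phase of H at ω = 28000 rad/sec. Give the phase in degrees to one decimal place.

∠(j28000 + 1910) = arctan(28000/1910) = 86.10°
∠H(j28000) = −86.10° = -86.10°

-86.1 deg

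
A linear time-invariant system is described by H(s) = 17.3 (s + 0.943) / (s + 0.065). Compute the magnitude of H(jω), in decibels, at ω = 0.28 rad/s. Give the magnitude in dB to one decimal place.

|j0.28 + 0.943| = √(0.28² + 0.943²) = 0.9837
|j0.28 + 0.065| = √(0.28² + 0.065²) = 0.2874
|H(j0.28)| = 17.3 × 0.9837 / 0.2874 = 59.204
20 log₁₀(59.204) = 35.45 dB

35.4 dB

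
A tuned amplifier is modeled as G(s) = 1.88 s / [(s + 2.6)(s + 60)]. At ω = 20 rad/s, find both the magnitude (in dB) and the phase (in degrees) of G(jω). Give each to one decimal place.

|j20| = 20
|j20 + 2.6| = √(20² + 2.6²) = 20.17
|j20 + 60| = √(20² + 60²) = 63.25
|G(j20)| = 1.88 × 20 / (20.17 × 63.25) = 0.029477
20 log₁₀(0.029477) = -30.61 dB
∠(j20) = 90.00°
∠(j20 + 2.6) = arctan(20/2.6) = 82.59°
∠(j20 + 60) = arctan(20/60) = 18.43°
∠G(j20) = 90.00° − (82.59° + 18.43°) = -11.03°

|G| = -30.6 dB, ∠G = -11.0°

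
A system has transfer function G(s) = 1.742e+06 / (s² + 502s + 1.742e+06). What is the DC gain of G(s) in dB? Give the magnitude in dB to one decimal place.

0.0 dB

G(0) = 1.742e+06 / 1.742e+06 = 1
20 log₁₀(1) = 0.00 dB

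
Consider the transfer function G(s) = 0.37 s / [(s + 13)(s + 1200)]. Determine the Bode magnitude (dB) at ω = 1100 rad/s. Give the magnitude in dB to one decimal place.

|j1100| = 1100
|j1100 + 13| = √(1100² + 13²) = 1100
|j1100 + 1200| = √(1100² + 1200²) = 1628
|G(j1100)| = 0.37 × 1100 / (1100 × 1628) = 0.00022727
20 log₁₀(0.00022727) = -72.87 dB

-72.9 dB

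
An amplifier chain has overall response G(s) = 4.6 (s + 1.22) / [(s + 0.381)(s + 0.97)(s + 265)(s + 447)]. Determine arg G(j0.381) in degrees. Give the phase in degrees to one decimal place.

-49.2 deg

∠(j0.381 + 1.22) = arctan(0.381/1.22) = 17.34°
∠(j0.381 + 0.381) = arctan(0.381/0.381) = 45.00°
∠(j0.381 + 0.97) = arctan(0.381/0.97) = 21.44°
∠(j0.381 + 265) = arctan(0.381/265) = 0.08°
∠(j0.381 + 447) = arctan(0.381/447) = 0.05°
∠G(j0.381) = 17.34° − (45.00° + 21.44° + 0.08° + 0.05°) = -49.23°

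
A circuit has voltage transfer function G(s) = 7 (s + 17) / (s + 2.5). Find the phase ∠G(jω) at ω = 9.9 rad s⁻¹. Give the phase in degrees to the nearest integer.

∠(j9.9 + 17) = arctan(9.9/17) = 30.21°
∠(j9.9 + 2.5) = arctan(9.9/2.5) = 75.83°
∠G(j9.9) = 30.21° − 75.83° = -45.61°

-46°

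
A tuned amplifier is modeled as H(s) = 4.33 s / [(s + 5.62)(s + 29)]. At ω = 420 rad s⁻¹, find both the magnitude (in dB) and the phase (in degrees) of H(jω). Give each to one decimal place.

|H| = -39.8 dB, ∠H = -85.3°

|j420| = 420
|j420 + 5.62| = √(420² + 5.62²) = 420
|j420 + 29| = √(420² + 29²) = 421
|H(j420)| = 4.33 × 420 / (420 × 421) = 0.010284
20 log₁₀(0.010284) = -39.76 dB
∠(j420) = 90.00°
∠(j420 + 5.62) = arctan(420/5.62) = 89.23°
∠(j420 + 29) = arctan(420/29) = 86.05°
∠H(j420) = 90.00° − (89.23° + 86.05°) = -85.28°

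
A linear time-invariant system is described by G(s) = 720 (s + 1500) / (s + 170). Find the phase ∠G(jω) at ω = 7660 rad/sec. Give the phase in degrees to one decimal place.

∠(j7660 + 1500) = arctan(7660/1500) = 78.92°
∠(j7660 + 170) = arctan(7660/170) = 88.73°
∠G(j7660) = 78.92° − 88.73° = -9.81°

-9.8°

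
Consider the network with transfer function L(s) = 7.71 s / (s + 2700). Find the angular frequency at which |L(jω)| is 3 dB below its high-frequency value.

For a single-pole high-pass, the −3 dB point is at the pole: ω = 2700 rad/s.

2700 rad/s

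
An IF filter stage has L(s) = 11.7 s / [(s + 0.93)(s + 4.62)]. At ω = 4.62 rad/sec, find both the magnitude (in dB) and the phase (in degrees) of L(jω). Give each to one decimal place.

|L| = 4.9 dB, ∠L = -33.6°

|j4.62| = 4.62
|j4.62 + 0.93| = √(4.62² + 0.93²) = 4.713
|j4.62 + 4.62| = √(4.62² + 4.62²) = 6.534
|L(j4.62)| = 11.7 × 4.62 / (4.713 × 6.534) = 1.7555
20 log₁₀(1.7555) = 4.89 dB
∠(j4.62) = 90.00°
∠(j4.62 + 0.93) = arctan(4.62/0.93) = 78.62°
∠(j4.62 + 4.62) = arctan(4.62/4.62) = 45.00°
∠L(j4.62) = 90.00° − (78.62° + 45.00°) = -33.62°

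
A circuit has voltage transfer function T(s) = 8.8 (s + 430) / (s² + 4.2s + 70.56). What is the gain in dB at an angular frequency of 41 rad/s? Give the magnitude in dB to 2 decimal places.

|j41 + 430| = √(41² + 430²) = 432
|(j41)² + 4.2(j41) + 70.56| = |-1610.4 + j172.2| = 1620
|T(j41)| = 8.8 × 432 / 1620 = 2.3469
20 log₁₀(2.3469) = 7.410 dB

7.41 dB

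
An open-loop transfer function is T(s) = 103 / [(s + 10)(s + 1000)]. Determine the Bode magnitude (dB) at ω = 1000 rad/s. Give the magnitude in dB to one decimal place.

-82.8 dB

|j1000 + 10| = √(1000² + 10²) = 1000
|j1000 + 1000| = √(1000² + 1000²) = 1414
|T(j1000)| = 103 / (1000 × 1414) = 7.2828e-05
20 log₁₀(7.2828e-05) = -82.75 dB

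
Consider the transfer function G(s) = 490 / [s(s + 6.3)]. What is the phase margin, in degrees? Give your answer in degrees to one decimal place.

16.2 deg

Gain crossover: |G(jω)| = 1 at ω ≈ 21.7 rad/s.
∠G(j21.7) = −90° − arctan(21.7/6.3) ≈ -163.81°
PM = 180° + (-163.81°) = 16.19°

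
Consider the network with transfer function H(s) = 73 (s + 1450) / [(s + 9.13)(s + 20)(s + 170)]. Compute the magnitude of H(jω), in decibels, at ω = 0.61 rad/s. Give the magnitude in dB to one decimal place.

10.6 dB

|j0.61 + 1450| = √(0.61² + 1450²) = 1450
|j0.61 + 9.13| = √(0.61² + 9.13²) = 9.15
|j0.61 + 20| = √(0.61² + 20²) = 20.01
|j0.61 + 170| = √(0.61² + 170²) = 170
|H(j0.61)| = 73 × 1450 / (9.15 × 20.01 × 170) = 3.4007
20 log₁₀(3.4007) = 10.63 dB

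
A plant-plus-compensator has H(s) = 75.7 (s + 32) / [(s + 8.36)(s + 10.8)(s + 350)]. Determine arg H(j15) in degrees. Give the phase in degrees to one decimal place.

∠(j15 + 32) = arctan(15/32) = 25.11°
∠(j15 + 8.36) = arctan(15/8.36) = 60.87°
∠(j15 + 10.8) = arctan(15/10.8) = 54.25°
∠(j15 + 350) = arctan(15/350) = 2.45°
∠H(j15) = 25.11° − (60.87° + 54.25° + 2.45°) = -92.45°

-92.5°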